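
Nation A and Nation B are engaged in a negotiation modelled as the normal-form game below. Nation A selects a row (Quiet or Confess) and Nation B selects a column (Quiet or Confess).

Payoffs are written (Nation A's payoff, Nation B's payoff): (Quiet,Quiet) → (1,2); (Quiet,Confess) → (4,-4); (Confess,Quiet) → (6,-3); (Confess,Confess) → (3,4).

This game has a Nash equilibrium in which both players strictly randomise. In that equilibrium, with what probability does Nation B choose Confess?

5/6

Let y be the probability that Nation B plays Quiet. In a completely mixed equilibrium, Nation A must be indifferent between Quiet and Confess.
Nation A's expected payoff from Quiet is y + 4(1−y); from Confess it is 6y + 3(1−y).
Setting these equal: −3y + 4 = 3y + 3, so y = 1/6.
Therefore Nation B plays Confess with probability 1 − 1/6 = 5/6.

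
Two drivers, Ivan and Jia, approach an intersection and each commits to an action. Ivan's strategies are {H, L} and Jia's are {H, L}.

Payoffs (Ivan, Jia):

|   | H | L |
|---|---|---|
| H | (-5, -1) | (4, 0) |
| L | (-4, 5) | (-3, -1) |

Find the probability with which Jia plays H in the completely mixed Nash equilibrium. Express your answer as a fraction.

7/8

Let q be the probability that Jia plays H. In a completely mixed equilibrium, Ivan must be indifferent between H and L.
Ivan's expected payoff from H is −5q + 4(1−q); from L it is −4q − 3(1−q).
Setting these equal: −9q + 4 = −q − 3, so q = 7/8.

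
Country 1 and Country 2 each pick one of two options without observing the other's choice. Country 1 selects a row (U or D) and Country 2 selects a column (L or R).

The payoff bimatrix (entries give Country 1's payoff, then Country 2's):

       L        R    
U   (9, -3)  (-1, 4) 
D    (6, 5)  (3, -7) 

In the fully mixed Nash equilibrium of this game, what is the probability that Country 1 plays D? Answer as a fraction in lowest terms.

Let x be the probability that Country 1 plays U. In a completely mixed equilibrium, Country 2 must be indifferent between L and R.
Country 2's expected payoff from L is −3x + 5(1−x); from R it is 4x − 7(1−x).
Setting these equal: −8x + 5 = 11x − 7, so x = 12/19.
Therefore Country 1 plays D with probability 1 − 12/19 = 7/19.

7/19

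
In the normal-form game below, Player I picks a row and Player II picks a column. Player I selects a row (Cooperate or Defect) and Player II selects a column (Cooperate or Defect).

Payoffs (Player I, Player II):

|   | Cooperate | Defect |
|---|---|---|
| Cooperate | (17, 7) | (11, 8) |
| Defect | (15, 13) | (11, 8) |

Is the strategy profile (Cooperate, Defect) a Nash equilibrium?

At (Cooperate, Defect), Player I earns 11; switching to Defect would give 11, so Player I has no profitable deviation.
Player II earns 8; switching to Cooperate would give 7, so Player II has no profitable deviation.
Neither player can gain by a unilateral deviation, so this profile is a Nash equilibrium.

Yes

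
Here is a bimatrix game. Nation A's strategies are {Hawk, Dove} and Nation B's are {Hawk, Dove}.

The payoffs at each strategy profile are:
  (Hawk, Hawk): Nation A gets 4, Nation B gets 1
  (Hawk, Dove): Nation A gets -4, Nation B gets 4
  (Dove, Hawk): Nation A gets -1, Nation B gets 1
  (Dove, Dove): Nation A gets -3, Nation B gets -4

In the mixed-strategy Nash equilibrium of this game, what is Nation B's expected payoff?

First find p, the probability Nation A plays Hawk, from Nation B's indifference between Hawk and Dove: p + (1−p) = 4p − 4(1−p), giving p = 5/8.
Since Nation B is indifferent in equilibrium, Nation B's expected payoff equals the payoff from either column against (5/8, 3/8). Using Hawk: (5/8) + (3/8) = 1.

1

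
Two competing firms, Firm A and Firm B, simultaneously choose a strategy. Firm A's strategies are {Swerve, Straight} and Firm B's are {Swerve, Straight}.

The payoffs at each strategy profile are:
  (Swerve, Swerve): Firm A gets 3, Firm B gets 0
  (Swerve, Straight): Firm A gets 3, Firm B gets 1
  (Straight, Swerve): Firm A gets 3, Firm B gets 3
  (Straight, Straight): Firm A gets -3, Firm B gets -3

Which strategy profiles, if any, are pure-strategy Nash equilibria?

(Swerve, Swerve): Firm B prefers Straight (1 > 0) — not an equilibrium.
(Swerve, Straight): Firm A gets 3 ≥ -3 from Straight, and Firm B gets 1 ≥ 0 from Swerve — Nash equilibrium.
(Straight, Swerve): Firm A gets 3 ≥ 3 from Swerve, and Firm B gets 3 ≥ -3 from Straight — Nash equilibrium.
(Straight, Straight): Firm A prefers Swerve (3 > -3); Firm B prefers Swerve (3 > -3) — not an equilibrium.

(Swerve, Straight) and (Straight, Swerve)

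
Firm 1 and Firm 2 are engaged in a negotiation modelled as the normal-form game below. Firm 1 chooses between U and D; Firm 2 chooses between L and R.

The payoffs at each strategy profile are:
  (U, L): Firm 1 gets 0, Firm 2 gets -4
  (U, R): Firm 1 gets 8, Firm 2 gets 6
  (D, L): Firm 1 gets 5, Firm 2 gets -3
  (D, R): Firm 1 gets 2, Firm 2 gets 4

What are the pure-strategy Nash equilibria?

(U, R)

(U, L): Firm 1 prefers D (5 > 0); Firm 2 prefers R (6 > -4) — not an equilibrium.
(U, R): Firm 1 gets 8 ≥ 2 from D, and Firm 2 gets 6 ≥ -4 from L — Nash equilibrium.
(D, L): Firm 2 prefers R (4 > -3) — not an equilibrium.
(D, R): Firm 1 prefers U (8 > 2) — not an equilibrium.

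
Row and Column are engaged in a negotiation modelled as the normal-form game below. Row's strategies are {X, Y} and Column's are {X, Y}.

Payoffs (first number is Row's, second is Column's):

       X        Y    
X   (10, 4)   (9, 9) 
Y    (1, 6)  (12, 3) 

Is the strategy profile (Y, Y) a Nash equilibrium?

At (Y, Y), Row earns 12; switching to X would give 9, so Row has no profitable deviation.
Column earns 3; switching to X would give 6, so Column would deviate.
Since at least one player can profitably deviate, this is not a Nash equilibrium.

No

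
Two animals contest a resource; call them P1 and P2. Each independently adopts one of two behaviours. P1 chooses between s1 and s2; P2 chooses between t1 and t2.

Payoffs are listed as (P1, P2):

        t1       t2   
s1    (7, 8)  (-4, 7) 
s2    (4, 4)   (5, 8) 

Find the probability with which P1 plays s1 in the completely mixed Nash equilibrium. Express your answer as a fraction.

4/5

Let p be the probability that P1 plays s1. In a completely mixed equilibrium, P2 must be indifferent between t1 and t2.
P2's expected payoff from t1 is 8p + 4(1−p); from t2 it is 7p + 8(1−p).
Setting these equal: 4p + 4 = −p + 8, so p = 4/5.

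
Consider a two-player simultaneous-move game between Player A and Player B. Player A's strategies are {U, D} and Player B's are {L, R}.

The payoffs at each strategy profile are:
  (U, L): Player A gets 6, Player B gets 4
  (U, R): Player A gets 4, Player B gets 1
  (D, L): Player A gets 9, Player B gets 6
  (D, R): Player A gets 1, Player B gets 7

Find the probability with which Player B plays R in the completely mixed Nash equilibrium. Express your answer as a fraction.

1/2

Let c be the probability that Player B plays L. In a completely mixed equilibrium, Player A must be indifferent between U and D.
Player A's expected payoff from U is 6c + 4(1−c); from D it is 9c + (1−c).
Setting these equal: 2c + 4 = 8c + 1, so c = 1/2.
Therefore Player B plays R with probability 1 − 1/2 = 1/2.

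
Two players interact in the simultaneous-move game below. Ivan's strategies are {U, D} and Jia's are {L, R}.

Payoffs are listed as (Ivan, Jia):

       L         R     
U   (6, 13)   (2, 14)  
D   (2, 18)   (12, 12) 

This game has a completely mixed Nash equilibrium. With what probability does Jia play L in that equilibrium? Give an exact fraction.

Let c be the probability that Jia plays L. In a completely mixed equilibrium, Ivan must be indifferent between U and D.
Ivan's expected payoff from U is 6c + 2(1−c); from D it is 2c + 12(1−c).
Setting these equal: 4c + 2 = −10c + 12, so c = 5/7.

5/7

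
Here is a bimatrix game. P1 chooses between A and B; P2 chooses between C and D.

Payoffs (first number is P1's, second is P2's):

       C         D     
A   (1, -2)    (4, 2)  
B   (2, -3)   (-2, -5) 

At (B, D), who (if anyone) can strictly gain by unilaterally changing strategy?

P1 at (B, D) earns -2; deviating to A yields 4 — a strict improvement.
P2 earns -5; deviating to C yields -3 — a strict improvement.
Both P1 and P2 have strictly profitable deviations.

Both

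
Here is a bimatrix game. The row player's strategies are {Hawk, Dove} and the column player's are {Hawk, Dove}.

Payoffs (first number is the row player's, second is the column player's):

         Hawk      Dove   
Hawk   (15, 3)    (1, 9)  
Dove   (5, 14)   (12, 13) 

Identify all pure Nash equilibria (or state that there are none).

(Hawk, Hawk): the column player prefers Dove (9 > 3) — not an equilibrium.
(Hawk, Dove): the row player prefers Dove (12 > 1) — not an equilibrium.
(Dove, Hawk): the row player prefers Hawk (15 > 5) — not an equilibrium.
(Dove, Dove): the column player prefers Hawk (14 > 13) — not an equilibrium.

none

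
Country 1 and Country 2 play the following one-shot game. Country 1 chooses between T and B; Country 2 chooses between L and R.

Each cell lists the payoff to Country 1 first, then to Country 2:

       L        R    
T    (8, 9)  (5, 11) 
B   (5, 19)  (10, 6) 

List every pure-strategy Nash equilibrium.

none

(T, L): Country 2 prefers R (11 > 9) — not an equilibrium.
(T, R): Country 1 prefers B (10 > 5) — not an equilibrium.
(B, L): Country 1 prefers T (8 > 5) — not an equilibrium.
(B, R): Country 2 prefers L (19 > 6) — not an equilibrium.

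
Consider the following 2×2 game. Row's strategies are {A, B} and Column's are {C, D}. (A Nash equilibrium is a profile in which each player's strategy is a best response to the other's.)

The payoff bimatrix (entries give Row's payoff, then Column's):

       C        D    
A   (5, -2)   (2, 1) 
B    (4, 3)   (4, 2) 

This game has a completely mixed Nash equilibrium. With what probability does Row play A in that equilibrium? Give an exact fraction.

Let x be the probability that Row plays A. In a completely mixed equilibrium, Column must be indifferent between C and D.
Column's expected payoff from C is −2x + 3(1−x); from D it is x + 2(1−x).
Setting these equal: −5x + 3 = −x + 2, so x = 1/4.

1/4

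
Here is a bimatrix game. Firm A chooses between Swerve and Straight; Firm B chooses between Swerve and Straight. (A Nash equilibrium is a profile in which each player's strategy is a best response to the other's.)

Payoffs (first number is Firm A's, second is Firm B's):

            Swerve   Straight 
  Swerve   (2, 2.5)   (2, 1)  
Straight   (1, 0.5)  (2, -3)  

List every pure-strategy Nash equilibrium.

(Swerve, Swerve)

(Swerve, Swerve): Firm A gets 2 ≥ 1 from Straight, and Firm B gets 2.5 ≥ 1 from Straight — Nash equilibrium.
(Swerve, Straight): Firm B prefers Swerve (2.5 > 1) — not an equilibrium.
(Straight, Swerve): Firm A prefers Swerve (2 > 1) — not an equilibrium.
(Straight, Straight): Firm B prefers Swerve (0.5 > -3) — not an equilibrium.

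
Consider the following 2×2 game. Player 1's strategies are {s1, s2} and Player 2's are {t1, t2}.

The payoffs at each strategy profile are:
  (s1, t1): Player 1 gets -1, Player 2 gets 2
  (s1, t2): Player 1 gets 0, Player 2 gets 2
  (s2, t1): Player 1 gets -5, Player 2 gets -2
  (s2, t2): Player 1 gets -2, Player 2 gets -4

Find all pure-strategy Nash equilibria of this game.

(s1, t1) and (s1, t2)

(s1, t1): Player 1 gets -1 ≥ -5 from s2, and Player 2 gets 2 ≥ 2 from t2 — Nash equilibrium.
(s1, t2): Player 1 gets 0 ≥ -2 from s2, and Player 2 gets 2 ≥ 2 from t1 — Nash equilibrium.
(s2, t1): Player 1 prefers s1 (-1 > -5) — not an equilibrium.
(s2, t2): Player 1 prefers s1 (0 > -2); Player 2 prefers t1 (-2 > -4) — not an equilibrium.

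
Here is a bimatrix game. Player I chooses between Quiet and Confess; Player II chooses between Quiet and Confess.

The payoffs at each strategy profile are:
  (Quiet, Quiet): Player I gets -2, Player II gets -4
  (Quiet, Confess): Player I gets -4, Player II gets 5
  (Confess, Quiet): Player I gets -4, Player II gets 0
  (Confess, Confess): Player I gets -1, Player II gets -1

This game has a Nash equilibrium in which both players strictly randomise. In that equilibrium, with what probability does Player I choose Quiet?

Let x be the probability that Player I plays Quiet. In a completely mixed equilibrium, Player II must be indifferent between Quiet and Confess.
Player II's expected payoff from Quiet is −4x; from Confess it is 5x − (1−x).
Setting these equal: −4x = 6x − 1, so x = 1/10.

1/10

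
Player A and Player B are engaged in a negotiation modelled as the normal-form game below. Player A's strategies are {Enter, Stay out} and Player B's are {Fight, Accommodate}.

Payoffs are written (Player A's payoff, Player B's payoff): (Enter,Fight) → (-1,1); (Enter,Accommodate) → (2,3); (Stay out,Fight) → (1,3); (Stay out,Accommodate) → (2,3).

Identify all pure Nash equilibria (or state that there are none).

(Enter, Accommodate) and (Stay out, Fight) and (Stay out, Accommodate)

(Enter, Fight): Player A prefers Stay out (1 > -1); Player B prefers Accommodate (3 > 1) — not an equilibrium.
(Enter, Accommodate): Player A gets 2 ≥ 2 from Stay out, and Player B gets 3 ≥ 1 from Fight — Nash equilibrium.
(Stay out, Fight): Player A gets 1 ≥ -1 from Enter, and Player B gets 3 ≥ 3 from Accommodate — Nash equilibrium.
(Stay out, Accommodate): Player A gets 2 ≥ 2 from Enter, and Player B gets 3 ≥ 3 from Fight — Nash equilibrium.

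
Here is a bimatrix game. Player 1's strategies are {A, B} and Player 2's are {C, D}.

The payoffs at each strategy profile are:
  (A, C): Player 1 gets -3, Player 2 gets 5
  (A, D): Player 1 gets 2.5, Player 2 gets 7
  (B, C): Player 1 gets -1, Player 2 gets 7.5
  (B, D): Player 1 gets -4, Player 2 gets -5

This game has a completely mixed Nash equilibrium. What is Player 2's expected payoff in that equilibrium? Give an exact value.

First find p, the probability Player 1 plays A, from Player 2's indifference between C and D: 5p + 7.5(1−p) = 7p − 5(1−p), giving p = 25/29.
Since Player 2 is indifferent in equilibrium, Player 2's expected payoff equals the payoff from either column against (25/29, 4/29). Using C: 5(25/29) + 7.5(4/29) = 155/29.

155/29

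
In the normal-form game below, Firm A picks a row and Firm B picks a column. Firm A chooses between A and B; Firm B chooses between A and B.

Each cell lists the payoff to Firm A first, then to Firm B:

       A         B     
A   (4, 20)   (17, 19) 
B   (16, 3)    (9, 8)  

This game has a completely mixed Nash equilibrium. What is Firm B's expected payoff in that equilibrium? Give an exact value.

First find p, the probability Firm A plays A, from Firm B's indifference between A and B: 20p + 3(1−p) = 19p + 8(1−p), giving p = 5/6.
Since Firm B is indifferent in equilibrium, Firm B's expected payoff equals the payoff from either column against (5/6, 1/6). Using A: 20(5/6) + 3(1/6) = 103/6.

103/6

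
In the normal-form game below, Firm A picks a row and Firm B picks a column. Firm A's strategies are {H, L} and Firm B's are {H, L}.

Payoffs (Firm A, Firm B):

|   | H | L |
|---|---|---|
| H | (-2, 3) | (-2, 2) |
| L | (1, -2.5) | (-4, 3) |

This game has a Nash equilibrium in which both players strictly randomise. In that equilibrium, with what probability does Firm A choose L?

Let x be the probability that Firm A plays H. In a completely mixed equilibrium, Firm B must be indifferent between H and L.
Firm B's expected payoff from H is 3x − 2.5(1−x); from L it is 2x + 3(1−x).
Setting these equal: 5.5x − 2.5 = −x + 3, so x = 11/13.
Therefore Firm A plays L with probability 1 − 11/13 = 2/13.

2/13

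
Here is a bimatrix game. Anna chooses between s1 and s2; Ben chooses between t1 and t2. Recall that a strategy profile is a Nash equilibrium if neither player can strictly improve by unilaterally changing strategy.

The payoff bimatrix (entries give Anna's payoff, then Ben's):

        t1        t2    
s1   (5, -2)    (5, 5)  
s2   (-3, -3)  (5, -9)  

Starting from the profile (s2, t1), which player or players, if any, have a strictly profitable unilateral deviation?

Anna

Anna at (s2, t1) earns -3; deviating to s1 yields 5 — a strict improvement.
Ben earns -3; deviating to t2 yields -9 — not better.
Only Anna has a strictly profitable deviation.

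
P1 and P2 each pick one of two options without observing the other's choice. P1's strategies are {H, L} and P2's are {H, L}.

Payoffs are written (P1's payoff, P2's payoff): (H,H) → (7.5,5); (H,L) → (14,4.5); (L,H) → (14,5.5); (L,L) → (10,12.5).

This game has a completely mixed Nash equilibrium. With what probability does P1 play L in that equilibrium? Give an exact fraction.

1/15

Let p be the probability that P1 plays H. In a completely mixed equilibrium, P2 must be indifferent between H and L.
P2's expected payoff from H is 5p + 5.5(1−p); from L it is 4.5p + 12.5(1−p).
Setting these equal: −0.5p + 5.5 = −8p + 12.5, so p = 14/15.
Therefore P1 plays L with probability 1 − 14/15 = 1/15.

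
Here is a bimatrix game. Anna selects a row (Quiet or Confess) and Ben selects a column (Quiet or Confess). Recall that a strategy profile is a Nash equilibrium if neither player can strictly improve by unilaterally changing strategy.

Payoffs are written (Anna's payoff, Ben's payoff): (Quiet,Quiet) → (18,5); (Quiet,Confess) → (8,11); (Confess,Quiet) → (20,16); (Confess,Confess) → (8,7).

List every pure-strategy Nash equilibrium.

(Quiet, Quiet): Anna prefers Confess (20 > 18); Ben prefers Confess (11 > 5) — not an equilibrium.
(Quiet, Confess): Anna gets 8 ≥ 8 from Confess, and Ben gets 11 ≥ 5 from Quiet — Nash equilibrium.
(Confess, Quiet): Anna gets 20 ≥ 18 from Quiet, and Ben gets 16 ≥ 7 from Confess — Nash equilibrium.
(Confess, Confess): Ben prefers Quiet (16 > 7) — not an equilibrium.

(Quiet, Confess) and (Confess, Quiet)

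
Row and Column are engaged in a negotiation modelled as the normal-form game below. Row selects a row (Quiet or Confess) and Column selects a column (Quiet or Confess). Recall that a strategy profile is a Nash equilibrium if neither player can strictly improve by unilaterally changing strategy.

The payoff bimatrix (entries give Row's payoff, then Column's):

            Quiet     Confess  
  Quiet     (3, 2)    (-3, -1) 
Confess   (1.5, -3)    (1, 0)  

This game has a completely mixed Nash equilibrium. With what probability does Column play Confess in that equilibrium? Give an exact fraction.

Let y be the probability that Column plays Quiet. In a completely mixed equilibrium, Row must be indifferent between Quiet and Confess.
Row's expected payoff from Quiet is 3y − 3(1−y); from Confess it is 1.5y + (1−y).
Setting these equal: 6y − 3 = 0.5y + 1, so y = 8/11.
Therefore Column plays Confess with probability 1 − 8/11 = 3/11.

3/11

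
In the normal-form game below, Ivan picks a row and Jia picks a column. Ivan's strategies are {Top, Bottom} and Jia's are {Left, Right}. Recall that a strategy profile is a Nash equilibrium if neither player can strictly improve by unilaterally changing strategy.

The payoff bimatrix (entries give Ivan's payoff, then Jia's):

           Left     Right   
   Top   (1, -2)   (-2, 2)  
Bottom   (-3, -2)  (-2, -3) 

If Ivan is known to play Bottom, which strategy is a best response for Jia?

Against Bottom, Jia earns -2 from Left and -3 from Right.
So Left is the best response.

Left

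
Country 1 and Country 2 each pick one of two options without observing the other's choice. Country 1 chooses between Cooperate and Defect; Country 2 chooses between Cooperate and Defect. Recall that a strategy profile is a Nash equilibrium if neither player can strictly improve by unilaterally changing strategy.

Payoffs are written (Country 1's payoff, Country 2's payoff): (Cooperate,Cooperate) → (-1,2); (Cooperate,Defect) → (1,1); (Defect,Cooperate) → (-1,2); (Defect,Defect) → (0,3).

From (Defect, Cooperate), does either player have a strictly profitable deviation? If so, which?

Country 1 at (Defect, Cooperate) earns -1; deviating to Cooperate yields -1 — not better.
Country 2 earns 2; deviating to Defect yields 3 — a strict improvement.
Only Country 2 has a strictly profitable deviation.

Country 2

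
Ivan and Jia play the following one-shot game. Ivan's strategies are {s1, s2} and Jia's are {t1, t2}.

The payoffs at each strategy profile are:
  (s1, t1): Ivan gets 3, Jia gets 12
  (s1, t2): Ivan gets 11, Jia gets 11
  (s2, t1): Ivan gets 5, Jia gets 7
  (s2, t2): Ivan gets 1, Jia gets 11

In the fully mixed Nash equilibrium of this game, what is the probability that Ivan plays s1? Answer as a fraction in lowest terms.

Let r be the probability that Ivan plays s1. In a completely mixed equilibrium, Jia must be indifferent between t1 and t2.
Jia's expected payoff from t1 is 12r + 7(1−r); from t2 it is 11r + 11(1−r).
Setting these equal: 5r + 7 = 11, so r = 4/5.

4/5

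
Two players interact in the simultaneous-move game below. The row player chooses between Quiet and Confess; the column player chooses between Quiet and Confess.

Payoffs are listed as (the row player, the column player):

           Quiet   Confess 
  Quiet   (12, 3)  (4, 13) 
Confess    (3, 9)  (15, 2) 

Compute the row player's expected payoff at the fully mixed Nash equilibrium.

42/5

First find q, the probability the column player plays Quiet, from the row player's indifference between Quiet and Confess: 12q + 4(1−q) = 3q + 15(1−q), giving q = 11/20.
Since the row player is indifferent in equilibrium, the row player's expected payoff equals the payoff from either row against (11/20, 9/20). Using Quiet: 12(11/20) + 4(9/20) = 42/5.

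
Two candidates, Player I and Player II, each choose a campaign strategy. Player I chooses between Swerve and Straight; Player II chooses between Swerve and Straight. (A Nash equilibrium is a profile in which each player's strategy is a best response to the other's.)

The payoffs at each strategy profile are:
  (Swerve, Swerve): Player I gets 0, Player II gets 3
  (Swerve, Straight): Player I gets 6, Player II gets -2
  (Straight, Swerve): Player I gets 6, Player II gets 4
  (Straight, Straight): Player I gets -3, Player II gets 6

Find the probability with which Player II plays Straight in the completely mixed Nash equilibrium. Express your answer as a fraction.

2/5

Let y be the probability that Player II plays Swerve. In a completely mixed equilibrium, Player I must be indifferent between Swerve and Straight.
Player I's expected payoff from Swerve is 6(1−y); from Straight it is 6y − 3(1−y).
Setting these equal: −6y + 6 = 9y − 3, so y = 3/5.
Therefore Player II plays Straight with probability 1 − 3/5 = 2/5.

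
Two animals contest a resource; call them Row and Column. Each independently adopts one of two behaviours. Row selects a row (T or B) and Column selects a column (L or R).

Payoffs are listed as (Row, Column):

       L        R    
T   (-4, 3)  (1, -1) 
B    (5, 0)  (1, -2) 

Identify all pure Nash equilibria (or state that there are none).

(B, L)

(T, L): Row prefers B (5 > -4) — not an equilibrium.
(T, R): Column prefers L (3 > -1) — not an equilibrium.
(B, L): Row gets 5 ≥ -4 from T, and Column gets 0 ≥ -2 from R — Nash equilibrium.
(B, R): Column prefers L (0 > -2) — not an equilibrium.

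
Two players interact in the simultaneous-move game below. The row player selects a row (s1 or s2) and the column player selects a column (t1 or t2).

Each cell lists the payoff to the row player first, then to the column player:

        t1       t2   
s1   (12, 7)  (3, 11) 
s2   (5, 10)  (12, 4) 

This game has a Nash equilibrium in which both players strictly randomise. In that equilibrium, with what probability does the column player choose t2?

Let q be the probability that the column player plays t1. In a completely mixed equilibrium, the row player must be indifferent between s1 and s2.
The row player's expected payoff from s1 is 12q + 3(1−q); from s2 it is 5q + 12(1−q).
Setting these equal: 9q + 3 = −7q + 12, so q = 9/16.
Therefore the column player plays t2 with probability 1 − 9/16 = 7/16.

7/16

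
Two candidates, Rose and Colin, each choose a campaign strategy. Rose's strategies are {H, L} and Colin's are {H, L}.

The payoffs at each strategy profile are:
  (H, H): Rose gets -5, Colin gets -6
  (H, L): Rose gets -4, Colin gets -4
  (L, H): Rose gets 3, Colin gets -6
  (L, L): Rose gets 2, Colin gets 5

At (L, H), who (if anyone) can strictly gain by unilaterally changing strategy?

Rose at (L, H) earns 3; deviating to H yields -5 — not better.
Colin earns -6; deviating to L yields 5 — a strict improvement.
Only Colin has a strictly profitable deviation.

Colin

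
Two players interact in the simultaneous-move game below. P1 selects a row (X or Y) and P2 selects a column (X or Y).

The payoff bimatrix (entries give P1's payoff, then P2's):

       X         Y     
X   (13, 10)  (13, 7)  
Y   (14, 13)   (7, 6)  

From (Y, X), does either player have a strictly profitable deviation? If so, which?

Neither

P1 at (Y, X) earns 14; deviating to X yields 13 — not better.
P2 earns 13; deviating to Y yields 6 — not better.
Neither player can strictly improve; the profile is a Nash equilibrium.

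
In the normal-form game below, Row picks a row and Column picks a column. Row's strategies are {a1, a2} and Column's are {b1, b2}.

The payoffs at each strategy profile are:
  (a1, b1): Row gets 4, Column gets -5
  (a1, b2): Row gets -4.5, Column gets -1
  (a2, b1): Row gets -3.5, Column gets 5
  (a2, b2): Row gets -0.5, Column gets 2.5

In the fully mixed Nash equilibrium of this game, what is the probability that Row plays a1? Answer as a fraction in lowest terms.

Let x be the probability that Row plays a1. In a completely mixed equilibrium, Column must be indifferent between b1 and b2.
Column's expected payoff from b1 is −5x + 5(1−x); from b2 it is −x + 2.5(1−x).
Setting these equal: −10x + 5 = −3.5x + 2.5, so x = 5/13.

5/13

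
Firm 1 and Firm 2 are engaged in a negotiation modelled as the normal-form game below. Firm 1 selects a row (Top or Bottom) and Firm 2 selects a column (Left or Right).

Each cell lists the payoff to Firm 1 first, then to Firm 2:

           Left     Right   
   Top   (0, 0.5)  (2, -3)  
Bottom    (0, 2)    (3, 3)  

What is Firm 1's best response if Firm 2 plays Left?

either — both Top and Bottom are best responses

Against Left, Firm 1 earns 0 from Top and 0 from Bottom.
So either strategy is a best response.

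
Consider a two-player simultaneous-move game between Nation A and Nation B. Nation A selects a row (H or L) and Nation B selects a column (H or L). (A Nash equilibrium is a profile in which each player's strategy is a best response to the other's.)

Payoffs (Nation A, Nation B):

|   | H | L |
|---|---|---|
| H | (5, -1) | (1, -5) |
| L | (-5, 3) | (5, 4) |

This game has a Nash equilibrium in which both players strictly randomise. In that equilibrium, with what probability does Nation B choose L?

Let y be the probability that Nation B plays H. In a completely mixed equilibrium, Nation A must be indifferent between H and L.
Nation A's expected payoff from H is 5y + (1−y); from L it is −5y + 5(1−y).
Setting these equal: 4y + 1 = −10y + 5, so y = 2/7.
Therefore Nation B plays L with probability 1 − 2/7 = 5/7.

5/7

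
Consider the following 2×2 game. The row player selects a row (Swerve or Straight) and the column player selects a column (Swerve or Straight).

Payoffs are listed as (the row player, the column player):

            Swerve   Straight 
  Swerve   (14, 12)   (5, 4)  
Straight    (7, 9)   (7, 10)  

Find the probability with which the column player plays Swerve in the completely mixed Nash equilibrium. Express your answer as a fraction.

2/9

Let q be the probability that the column player plays Swerve. In a completely mixed equilibrium, the row player must be indifferent between Swerve and Straight.
The row player's expected payoff from Swerve is 14q + 5(1−q); from Straight it is 7q + 7(1−q).
Setting these equal: 9q + 5 = 7, so q = 2/9.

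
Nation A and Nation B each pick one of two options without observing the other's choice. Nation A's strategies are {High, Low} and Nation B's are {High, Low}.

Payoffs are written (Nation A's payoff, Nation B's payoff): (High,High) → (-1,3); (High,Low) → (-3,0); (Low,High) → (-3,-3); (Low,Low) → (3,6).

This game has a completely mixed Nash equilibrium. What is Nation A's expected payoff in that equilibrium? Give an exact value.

First find q, the probability Nation B plays High, from Nation A's indifference between High and Low: −q − 3(1−q) = −3q + 3(1−q), giving q = 3/4.
Since Nation A is indifferent in equilibrium, Nation A's expected payoff equals the payoff from either row against (3/4, 1/4). Using High: −(3/4) − 3(1/4) = -3/2.

-3/2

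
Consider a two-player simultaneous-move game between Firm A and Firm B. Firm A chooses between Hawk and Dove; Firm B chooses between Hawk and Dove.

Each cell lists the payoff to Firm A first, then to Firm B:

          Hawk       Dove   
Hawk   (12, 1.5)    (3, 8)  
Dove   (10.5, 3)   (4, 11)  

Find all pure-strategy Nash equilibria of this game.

(Dove, Dove)

(Hawk, Hawk): Firm B prefers Dove (8 > 1.5) — not an equilibrium.
(Hawk, Dove): Firm A prefers Dove (4 > 3) — not an equilibrium.
(Dove, Hawk): Firm A prefers Hawk (12 > 10.5); Firm B prefers Dove (11 > 3) — not an equilibrium.
(Dove, Dove): Firm A gets 4 ≥ 3 from Hawk, and Firm B gets 11 ≥ 3 from Hawk — Nash equilibrium.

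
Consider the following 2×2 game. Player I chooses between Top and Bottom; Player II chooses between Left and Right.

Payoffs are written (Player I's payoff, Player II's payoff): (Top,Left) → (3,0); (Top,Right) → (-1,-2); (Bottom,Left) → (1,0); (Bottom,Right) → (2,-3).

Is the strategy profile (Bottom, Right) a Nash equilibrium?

No

At (Bottom, Right), Player I earns 2; switching to Top would give -1, so Player I has no profitable deviation.
Player II earns -3; switching to Left would give 0, so Player II would deviate.
Since at least one player can profitably deviate, this is not a Nash equilibrium.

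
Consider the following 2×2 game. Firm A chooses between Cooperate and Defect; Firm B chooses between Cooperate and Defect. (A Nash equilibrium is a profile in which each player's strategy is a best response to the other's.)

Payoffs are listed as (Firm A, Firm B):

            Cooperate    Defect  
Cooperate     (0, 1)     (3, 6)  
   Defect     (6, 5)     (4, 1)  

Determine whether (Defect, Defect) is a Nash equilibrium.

At (Defect, Defect), Firm A earns 4; switching to Cooperate would give 3, so Firm A has no profitable deviation.
Firm B earns 1; switching to Cooperate would give 5, so Firm B would deviate.
Since at least one player can profitably deviate, this is not a Nash equilibrium.

No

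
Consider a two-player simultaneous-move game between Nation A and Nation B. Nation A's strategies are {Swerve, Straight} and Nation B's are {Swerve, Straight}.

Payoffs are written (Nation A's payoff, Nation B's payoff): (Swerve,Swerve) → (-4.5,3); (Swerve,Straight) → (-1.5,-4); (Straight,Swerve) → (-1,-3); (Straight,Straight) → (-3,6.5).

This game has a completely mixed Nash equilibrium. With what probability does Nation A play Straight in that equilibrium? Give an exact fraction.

Let r be the probability that Nation A plays Swerve. In a completely mixed equilibrium, Nation B must be indifferent between Swerve and Straight.
Nation B's expected payoff from Swerve is 3r − 3(1−r); from Straight it is −4r + 6.5(1−r).
Setting these equal: 6r − 3 = −10.5r + 6.5, so r = 19/33.
Therefore Nation A plays Straight with probability 1 − 19/33 = 14/33.

14/33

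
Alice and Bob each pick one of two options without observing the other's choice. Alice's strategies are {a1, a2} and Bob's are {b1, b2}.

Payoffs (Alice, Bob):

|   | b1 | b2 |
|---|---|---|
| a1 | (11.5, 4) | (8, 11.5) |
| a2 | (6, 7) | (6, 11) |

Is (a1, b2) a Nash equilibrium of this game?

Yes

At (a1, b2), Alice earns 8; switching to a2 would give 6, so Alice has no profitable deviation.
Bob earns 11.5; switching to b1 would give 4, so Bob has no profitable deviation.
Neither player can gain by a unilateral deviation, so this profile is a Nash equilibrium.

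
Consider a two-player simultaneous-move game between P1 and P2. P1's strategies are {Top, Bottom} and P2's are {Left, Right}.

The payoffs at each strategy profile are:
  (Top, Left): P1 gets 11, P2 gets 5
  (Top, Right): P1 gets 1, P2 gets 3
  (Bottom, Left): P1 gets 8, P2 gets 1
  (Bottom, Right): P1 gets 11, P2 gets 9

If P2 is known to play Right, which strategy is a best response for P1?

Against Right, P1 earns 1 from Top and 11 from Bottom.
So Bottom is the best response.

Bottom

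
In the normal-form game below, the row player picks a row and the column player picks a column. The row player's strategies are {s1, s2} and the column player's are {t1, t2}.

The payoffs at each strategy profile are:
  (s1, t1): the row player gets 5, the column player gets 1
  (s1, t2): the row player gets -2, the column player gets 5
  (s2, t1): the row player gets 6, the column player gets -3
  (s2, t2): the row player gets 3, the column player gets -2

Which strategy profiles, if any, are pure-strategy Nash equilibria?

(s1, t1): the row player prefers s2 (6 > 5); the column player prefers t2 (5 > 1) — not an equilibrium.
(s1, t2): the row player prefers s2 (3 > -2) — not an equilibrium.
(s2, t1): the column player prefers t2 (-2 > -3) — not an equilibrium.
(s2, t2): the row player gets 3 ≥ -2 from s1, and the column player gets -2 ≥ -3 from t1 — Nash equilibrium.

(s2, t2)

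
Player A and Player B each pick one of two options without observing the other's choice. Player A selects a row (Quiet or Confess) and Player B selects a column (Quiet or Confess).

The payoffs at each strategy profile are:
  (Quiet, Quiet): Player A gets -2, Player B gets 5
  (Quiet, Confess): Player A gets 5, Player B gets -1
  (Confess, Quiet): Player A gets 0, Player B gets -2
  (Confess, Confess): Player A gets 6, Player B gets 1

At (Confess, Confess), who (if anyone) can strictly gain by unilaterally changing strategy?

Player A at (Confess, Confess) earns 6; deviating to Quiet yields 5 — not better.
Player B earns 1; deviating to Quiet yields -2 — not better.
Neither player can strictly improve; the profile is a Nash equilibrium.

Neither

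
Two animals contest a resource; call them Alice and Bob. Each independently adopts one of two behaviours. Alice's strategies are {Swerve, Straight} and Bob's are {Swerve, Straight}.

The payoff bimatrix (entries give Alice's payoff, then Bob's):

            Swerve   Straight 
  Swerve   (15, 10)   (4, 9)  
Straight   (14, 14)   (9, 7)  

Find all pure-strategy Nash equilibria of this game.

(Swerve, Swerve): Alice gets 15 ≥ 14 from Straight, and Bob gets 10 ≥ 9 from Straight — Nash equilibrium.
(Swerve, Straight): Alice prefers Straight (9 > 4); Bob prefers Swerve (10 > 9) — not an equilibrium.
(Straight, Swerve): Alice prefers Swerve (15 > 14) — not an equilibrium.
(Straight, Straight): Bob prefers Swerve (14 > 7) — not an equilibrium.

(Swerve, Swerve)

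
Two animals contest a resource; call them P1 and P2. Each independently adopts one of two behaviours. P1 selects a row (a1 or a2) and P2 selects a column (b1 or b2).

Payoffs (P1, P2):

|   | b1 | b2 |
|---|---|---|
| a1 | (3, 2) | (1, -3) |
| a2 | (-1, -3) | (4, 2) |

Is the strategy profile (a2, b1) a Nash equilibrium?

No

At (a2, b1), P1 earns -1; switching to a1 would give 3, so P1 would deviate.
P2 earns -3; switching to b2 would give 2, so P2 would deviate.
Since at least one player can profitably deviate, this is not a Nash equilibrium.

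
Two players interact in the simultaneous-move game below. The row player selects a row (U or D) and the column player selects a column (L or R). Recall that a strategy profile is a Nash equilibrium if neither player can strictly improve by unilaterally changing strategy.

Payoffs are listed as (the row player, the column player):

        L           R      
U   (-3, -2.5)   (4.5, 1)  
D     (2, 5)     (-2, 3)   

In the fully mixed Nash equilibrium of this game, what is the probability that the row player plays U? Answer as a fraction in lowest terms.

Let x be the probability that the row player plays U. In a completely mixed equilibrium, the column player must be indifferent between L and R.
The column player's expected payoff from L is −2.5x + 5(1−x); from R it is x + 3(1−x).
Setting these equal: −7.5x + 5 = −2x + 3, so x = 4/11.

4/11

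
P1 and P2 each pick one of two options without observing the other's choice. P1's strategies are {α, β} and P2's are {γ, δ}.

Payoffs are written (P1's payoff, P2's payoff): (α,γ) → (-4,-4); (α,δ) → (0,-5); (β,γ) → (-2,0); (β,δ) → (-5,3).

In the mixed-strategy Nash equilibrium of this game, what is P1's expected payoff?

-20/7

First find y, the probability P2 plays γ, from P1's indifference between α and β: −4y = −2y − 5(1−y), giving y = 5/7.
Since P1 is indifferent in equilibrium, P1's expected payoff equals the payoff from either row against (5/7, 2/7). Using α: −4(5/7) = -20/7.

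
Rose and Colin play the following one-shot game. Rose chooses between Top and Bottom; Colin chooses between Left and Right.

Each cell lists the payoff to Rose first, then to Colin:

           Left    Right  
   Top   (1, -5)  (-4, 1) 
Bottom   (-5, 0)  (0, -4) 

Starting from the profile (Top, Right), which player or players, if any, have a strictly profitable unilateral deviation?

Rose

Rose at (Top, Right) earns -4; deviating to Bottom yields 0 — a strict improvement.
Colin earns 1; deviating to Left yields -5 — not better.
Only Rose has a strictly profitable deviation.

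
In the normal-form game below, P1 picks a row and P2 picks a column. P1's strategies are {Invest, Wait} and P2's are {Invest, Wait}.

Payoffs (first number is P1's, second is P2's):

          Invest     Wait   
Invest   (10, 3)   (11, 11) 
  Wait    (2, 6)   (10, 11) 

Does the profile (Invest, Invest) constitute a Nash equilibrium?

At (Invest, Invest), P1 earns 10; switching to Wait would give 2, so P1 has no profitable deviation.
P2 earns 3; switching to Wait would give 11, so P2 would deviate.
Since at least one player can profitably deviate, this is not a Nash equilibrium.

No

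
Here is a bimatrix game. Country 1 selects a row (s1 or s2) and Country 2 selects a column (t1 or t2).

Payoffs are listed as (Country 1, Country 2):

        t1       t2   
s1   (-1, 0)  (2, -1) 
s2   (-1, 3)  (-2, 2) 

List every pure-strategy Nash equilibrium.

(s1, t1): Country 1 gets -1 ≥ -1 from s2, and Country 2 gets 0 ≥ -1 from t2 — Nash equilibrium.
(s1, t2): Country 2 prefers t1 (0 > -1) — not an equilibrium.
(s2, t1): Country 1 gets -1 ≥ -1 from s1, and Country 2 gets 3 ≥ 2 from t2 — Nash equilibrium.
(s2, t2): Country 1 prefers s1 (2 > -2); Country 2 prefers t1 (3 > 2) — not an equilibrium.

(s1, t1) and (s2, t1)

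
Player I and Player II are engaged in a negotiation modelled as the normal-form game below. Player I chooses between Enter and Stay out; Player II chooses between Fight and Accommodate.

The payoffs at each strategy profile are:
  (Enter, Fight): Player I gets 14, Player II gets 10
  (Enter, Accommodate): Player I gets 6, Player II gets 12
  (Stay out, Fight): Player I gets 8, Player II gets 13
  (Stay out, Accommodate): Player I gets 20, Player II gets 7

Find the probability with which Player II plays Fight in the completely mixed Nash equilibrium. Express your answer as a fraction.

7/10

Let y be the probability that Player II plays Fight. In a completely mixed equilibrium, Player I must be indifferent between Enter and Stay out.
Player I's expected payoff from Enter is 14y + 6(1−y); from Stay out it is 8y + 20(1−y).
Setting these equal: 8y + 6 = −12y + 20, so y = 7/10.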